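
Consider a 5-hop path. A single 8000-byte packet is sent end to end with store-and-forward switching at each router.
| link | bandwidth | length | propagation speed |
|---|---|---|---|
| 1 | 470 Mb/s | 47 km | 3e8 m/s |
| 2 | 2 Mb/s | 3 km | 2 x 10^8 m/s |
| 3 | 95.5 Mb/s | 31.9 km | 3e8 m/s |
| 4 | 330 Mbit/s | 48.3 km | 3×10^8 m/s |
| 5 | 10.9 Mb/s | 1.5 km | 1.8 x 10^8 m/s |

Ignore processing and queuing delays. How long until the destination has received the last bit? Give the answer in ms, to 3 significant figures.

39.3 ms

L = 8000 × 8 = 64000 bits.
Transmission delays (L/R per hop): 0.13617, 32, 0.670157, 0.193939, 5.87156 ms; sum = 38.8718 ms.
Propagation delays (d/s per hop): 0.156667, 0.015, 0.106333, 0.161, 0.00833333 ms; sum = 0.447333 ms.
End-to-end = 39.3 ms.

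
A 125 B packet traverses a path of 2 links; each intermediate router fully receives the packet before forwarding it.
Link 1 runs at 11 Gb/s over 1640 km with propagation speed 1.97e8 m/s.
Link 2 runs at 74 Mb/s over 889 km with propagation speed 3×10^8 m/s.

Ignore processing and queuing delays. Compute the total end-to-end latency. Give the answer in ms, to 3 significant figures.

11.3 ms

L = 125 × 8 = 1000 bits.
Transmission delays (L/R per hop): 9.09091e-05, 0.0135135 ms; sum = 0.0136044 ms.
Propagation delays (d/s per hop): 8.32487, 2.96333 ms; sum = 11.2882 ms.
End-to-end = 11.3 ms.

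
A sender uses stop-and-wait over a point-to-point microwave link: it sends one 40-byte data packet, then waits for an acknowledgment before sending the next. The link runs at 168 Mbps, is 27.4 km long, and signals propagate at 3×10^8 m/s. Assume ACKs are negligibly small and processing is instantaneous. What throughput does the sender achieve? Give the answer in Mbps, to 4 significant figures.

t_tx = L/R = 320/168000000 = 1.90476e-06 s.
t_prop = 27400/300000000 = 9.13333e-05 s; RTT = 0.000182667 s.
Cycle = t_tx + RTT = 0.000184571 s.
Throughput = L / cycle = 320 / 0.000184571 = 1.734 Mbps.

1.734 Mbps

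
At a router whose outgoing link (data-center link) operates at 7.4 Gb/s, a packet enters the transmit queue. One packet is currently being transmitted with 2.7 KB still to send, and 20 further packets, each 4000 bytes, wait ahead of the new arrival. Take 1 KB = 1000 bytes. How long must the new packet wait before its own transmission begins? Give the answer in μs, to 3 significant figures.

Each queued packet: L/R = 32000/7400000000 = 4.32432 μs.
20 queued → 86.4865 μs.
Plus remaining 21600 bits of current packet: 2.91892 μs.
Queuing delay = 89.4 μs.

89.4 μs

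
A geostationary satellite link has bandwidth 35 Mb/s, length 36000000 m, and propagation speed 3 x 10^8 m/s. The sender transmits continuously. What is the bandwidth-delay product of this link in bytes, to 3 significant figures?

Propagation delay = 36000000 / 300000000 = 0.12 s.
BDP = R × t_prop = 35000000 × 0.12 = 4200000 bits.
In bytes: 4200000/8 = 525000 bytes.

525000 bytes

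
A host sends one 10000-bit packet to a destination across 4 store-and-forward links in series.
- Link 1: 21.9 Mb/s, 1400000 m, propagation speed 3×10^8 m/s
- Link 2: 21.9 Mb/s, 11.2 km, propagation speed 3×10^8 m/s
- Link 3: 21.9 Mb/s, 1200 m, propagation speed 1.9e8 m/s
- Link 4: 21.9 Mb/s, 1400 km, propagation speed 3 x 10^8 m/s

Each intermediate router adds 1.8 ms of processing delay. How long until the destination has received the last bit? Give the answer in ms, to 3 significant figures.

Transmission delay per hop = L/R = 10000/21900000 = 0.456621 ms; 4 hops → 1.82648 ms.
Propagation delays (d/s per hop): 4.66667, 0.0373333, 0.00631579, 4.66667 ms; sum = 9.37698 ms.
Processing at 3 router(s): 3 × 1.8 ms = 5.4 ms.
End-to-end = 16.6 ms.

16.6 ms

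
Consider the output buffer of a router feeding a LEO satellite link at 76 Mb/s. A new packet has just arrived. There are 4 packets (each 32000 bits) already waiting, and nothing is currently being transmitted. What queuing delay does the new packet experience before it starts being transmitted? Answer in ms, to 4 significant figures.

1.684 ms

Each queued packet: L/R = 32000/76000000 = 0.421053 ms.
4 queued → 1.68421 ms.
Queuing delay = 1.684 ms.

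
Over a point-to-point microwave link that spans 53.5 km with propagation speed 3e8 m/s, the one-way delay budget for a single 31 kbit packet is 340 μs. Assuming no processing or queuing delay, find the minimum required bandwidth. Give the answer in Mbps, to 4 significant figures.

191.8 Mbps

Propagation delay = 53500 / 300000000 = 178.333 μs.
Transmission budget = 340 − 178.333 = 161.667 μs.
R ≥ L / t_tx = 31000 bits / 0.000161667 s = 191.8 Mbps.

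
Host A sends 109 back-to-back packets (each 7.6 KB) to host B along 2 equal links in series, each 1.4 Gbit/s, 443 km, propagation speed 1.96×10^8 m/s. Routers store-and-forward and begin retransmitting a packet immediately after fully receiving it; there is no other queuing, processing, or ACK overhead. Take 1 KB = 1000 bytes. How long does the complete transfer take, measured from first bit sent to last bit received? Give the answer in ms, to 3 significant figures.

Per-hop transmission t_tx = L/R = 60800/1400000000 = 0.0434286 ms.
Per-hop propagation t_prop = 443000/196000000 = 2.2602 ms.
Pipeline fill: first packet needs 2·t_tx to clear all hops; remaining 108 packets each add one t_tx.
Total = (2+109-1)·t_tx + 2·t_prop = 110·0.0434286 + 2·2.2602 = 9.30 ms.

9.30 ms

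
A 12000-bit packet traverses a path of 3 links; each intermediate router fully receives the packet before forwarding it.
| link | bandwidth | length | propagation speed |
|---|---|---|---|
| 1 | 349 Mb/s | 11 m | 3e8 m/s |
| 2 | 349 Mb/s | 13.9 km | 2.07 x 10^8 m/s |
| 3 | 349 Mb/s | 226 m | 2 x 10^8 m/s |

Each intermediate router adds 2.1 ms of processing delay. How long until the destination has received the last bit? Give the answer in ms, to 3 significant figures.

Transmission delay per hop = L/R = 12000/349000000 = 0.034384 ms; 3 hops → 0.103152 ms.
Propagation delays (d/s per hop): 3.66667e-05, 0.0671498, 0.00113 ms; sum = 0.0683164 ms.
Processing at 2 router(s): 2 × 2.1 ms = 4.2 ms.
End-to-end = 4.37 ms.

4.37 ms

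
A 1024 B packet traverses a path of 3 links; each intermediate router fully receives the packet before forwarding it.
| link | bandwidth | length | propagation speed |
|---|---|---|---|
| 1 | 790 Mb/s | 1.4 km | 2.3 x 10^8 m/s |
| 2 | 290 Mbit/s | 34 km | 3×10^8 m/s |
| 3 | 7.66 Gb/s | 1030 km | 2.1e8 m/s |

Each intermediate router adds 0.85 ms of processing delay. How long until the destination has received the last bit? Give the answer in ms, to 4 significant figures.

L = 1024 × 8 = 8192 bits.
Transmission delays (L/R per hop): 0.0103696, 0.0282483, 0.00106945 ms; sum = 0.0396873 ms.
Propagation delays (d/s per hop): 0.00608696, 0.113333, 4.90476 ms; sum = 5.02418 ms.
Processing at 2 router(s): 2 × 0.85 ms = 1.7 ms.
End-to-end = 6.764 ms.

6.764 ms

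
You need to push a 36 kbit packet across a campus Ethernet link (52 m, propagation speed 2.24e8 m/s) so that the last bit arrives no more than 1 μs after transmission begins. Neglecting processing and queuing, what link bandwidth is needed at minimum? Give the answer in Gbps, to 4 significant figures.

46.88 Gbps

Propagation delay = 52 / 2.24e+08 = 0.232143 μs.
Transmission budget = 1 − 0.232143 = 0.767857 μs.
R ≥ L / t_tx = 36000 bits / 7.67857e-07 s = 46.88 Gbps.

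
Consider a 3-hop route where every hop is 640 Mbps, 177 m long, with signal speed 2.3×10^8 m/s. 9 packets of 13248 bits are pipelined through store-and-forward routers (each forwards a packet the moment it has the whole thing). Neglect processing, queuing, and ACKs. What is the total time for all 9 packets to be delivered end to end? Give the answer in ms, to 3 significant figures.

0.230 ms

Per-hop transmission t_tx = L/R = 13248/640000000 = 0.0207 ms.
Per-hop propagation t_prop = 177/2.3e+08 = 0.000769565 ms.
Pipeline fill: first packet needs 3·t_tx to clear all hops; remaining 8 packets each add one t_tx.
Total = (3+9-1)·t_tx + 3·t_prop = 11·0.0207 + 3·0.000769565 = 0.230 ms.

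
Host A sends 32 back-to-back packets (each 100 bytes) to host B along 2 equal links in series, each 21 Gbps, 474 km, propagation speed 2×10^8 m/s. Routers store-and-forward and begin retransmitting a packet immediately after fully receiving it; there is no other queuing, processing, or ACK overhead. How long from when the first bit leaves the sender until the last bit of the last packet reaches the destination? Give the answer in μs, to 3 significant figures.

Per-hop transmission t_tx = L/R = 800/21000000000 = 0.0380952 μs.
Per-hop propagation t_prop = 474000/200000000 = 2370 μs.
Pipeline fill: first packet needs 2·t_tx to clear all hops; remaining 31 packets each add one t_tx.
Total = (2+32-1)·t_tx + 2·t_prop = 33·0.0380952 + 2·2370 = 4740 μs.

4740 μs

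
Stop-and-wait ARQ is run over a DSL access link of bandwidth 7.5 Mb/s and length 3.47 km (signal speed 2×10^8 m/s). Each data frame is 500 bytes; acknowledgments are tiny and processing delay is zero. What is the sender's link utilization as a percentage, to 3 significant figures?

t_tx = L/R = 4000/7500000 = 0.000533333 s.
t_prop = 3470/200000000 = 1.735e-05 s; RTT = 3.47e-05 s.
Cycle = t_tx + RTT = 0.000568033 s.
Utilization = t_tx / cycle = 0.000533333/0.000568033 = 93.9 %.

93.9 %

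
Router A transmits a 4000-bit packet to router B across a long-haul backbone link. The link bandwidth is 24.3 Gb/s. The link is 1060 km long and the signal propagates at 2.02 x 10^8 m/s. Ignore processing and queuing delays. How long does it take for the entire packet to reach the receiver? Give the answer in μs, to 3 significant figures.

5250 μs

Transmission delay = L/R = 4000 / 24300000000 = 0.164609 μs.
Propagation delay = d/s = 1060000 m / 202000000 m/s = 5247.52 μs.
Total = 5250 μs.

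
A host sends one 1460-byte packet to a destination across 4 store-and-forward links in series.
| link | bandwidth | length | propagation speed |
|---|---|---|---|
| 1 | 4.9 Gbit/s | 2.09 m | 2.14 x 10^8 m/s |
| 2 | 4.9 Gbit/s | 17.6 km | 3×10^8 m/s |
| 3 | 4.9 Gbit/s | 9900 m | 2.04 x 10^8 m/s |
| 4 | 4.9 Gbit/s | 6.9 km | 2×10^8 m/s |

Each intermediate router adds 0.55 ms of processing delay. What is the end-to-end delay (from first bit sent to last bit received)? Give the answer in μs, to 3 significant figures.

L = 1460 × 8 = 11680 bits.
Transmission delay per hop = L/R = 11680/4900000000 = 2.38367 μs; 4 hops → 9.53469 μs.
Propagation delays (d/s per hop): 0.00976636, 58.6667, 48.5294, 34.5 μs; sum = 141.706 μs.
Processing at 3 router(s): 3 × 0.55 ms = 1650 μs.
End-to-end = 1800 μs.

1800 μs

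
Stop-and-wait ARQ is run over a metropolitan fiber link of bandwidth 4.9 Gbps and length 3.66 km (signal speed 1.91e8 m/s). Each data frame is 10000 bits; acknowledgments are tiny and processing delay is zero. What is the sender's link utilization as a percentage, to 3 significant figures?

5.06 %

t_tx = L/R = 10000/4900000000 = 2.04082e-06 s.
t_prop = 3660/191000000 = 1.91623e-05 s; RTT = 3.83246e-05 s.
Cycle = t_tx + RTT = 4.03654e-05 s.
Utilization = t_tx / cycle = 2.04082e-06/4.03654e-05 = 5.06 %.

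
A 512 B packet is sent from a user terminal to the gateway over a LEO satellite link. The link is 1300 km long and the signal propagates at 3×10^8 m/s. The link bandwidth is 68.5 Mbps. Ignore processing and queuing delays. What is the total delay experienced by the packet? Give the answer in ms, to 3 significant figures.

4.39 ms

L = 512 × 8 = 4096 bits.
Transmission delay = L/R = 4096 / 68500000 = 0.0597956 ms.
Propagation delay = d/s = 1300000 m / 300000000 m/s = 4.33333 ms.
Total = 4.39 ms.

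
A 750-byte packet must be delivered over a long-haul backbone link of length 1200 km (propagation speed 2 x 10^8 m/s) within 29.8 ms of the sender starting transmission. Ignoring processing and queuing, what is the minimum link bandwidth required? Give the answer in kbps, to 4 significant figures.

252.1 kbps

L = 6000 bits.
Propagation delay = 1200000 / 200000000 = 6 ms.
Transmission budget = 29.8 − 6 = 23.8 ms.
R ≥ L / t_tx = 6000 bits / 0.0238 s = 252.1 kbps.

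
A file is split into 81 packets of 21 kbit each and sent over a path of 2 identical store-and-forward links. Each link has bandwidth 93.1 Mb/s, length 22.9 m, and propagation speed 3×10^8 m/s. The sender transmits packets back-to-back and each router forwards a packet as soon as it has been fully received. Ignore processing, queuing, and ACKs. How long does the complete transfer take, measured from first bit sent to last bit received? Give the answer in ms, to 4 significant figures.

18.50 ms

Per-hop transmission t_tx = L/R = 21000/93100000 = 0.225564 ms.
Per-hop propagation t_prop = 22.9/300000000 = 7.63333e-05 ms.
Pipeline fill: first packet needs 2·t_tx to clear all hops; remaining 80 packets each add one t_tx.
Total = (2+81-1)·t_tx + 2·t_prop = 82·0.225564 + 2·7.63333e-05 = 18.50 ms.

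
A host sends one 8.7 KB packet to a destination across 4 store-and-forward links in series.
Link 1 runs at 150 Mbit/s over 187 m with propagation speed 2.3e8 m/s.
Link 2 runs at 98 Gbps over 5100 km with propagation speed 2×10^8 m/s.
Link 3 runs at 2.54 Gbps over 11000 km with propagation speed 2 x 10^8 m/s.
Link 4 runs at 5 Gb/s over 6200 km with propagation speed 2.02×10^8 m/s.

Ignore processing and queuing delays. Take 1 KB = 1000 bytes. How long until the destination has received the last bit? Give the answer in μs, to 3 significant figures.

112000 μs

L = 69600 bits.
Transmission delays (L/R per hop): 464, 0.710204, 27.4016, 13.92 μs; sum = 506.032 μs.
Propagation delays (d/s per hop): 0.813043, 25500, 55000, 30693.1 μs; sum = 111194 μs.
End-to-end = 112000 μs.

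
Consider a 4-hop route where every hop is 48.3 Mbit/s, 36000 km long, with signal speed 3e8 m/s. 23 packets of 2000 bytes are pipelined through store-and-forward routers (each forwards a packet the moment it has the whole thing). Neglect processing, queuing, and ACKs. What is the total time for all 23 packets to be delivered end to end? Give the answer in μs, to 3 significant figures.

Per-hop transmission t_tx = L/R = 16000/48300000 = 331.263 μs.
Per-hop propagation t_prop = 36000000/300000000 = 120000 μs.
Pipeline fill: first packet needs 4·t_tx to clear all hops; remaining 22 packets each add one t_tx.
Total = (4+23-1)·t_tx + 4·t_prop = 26·331.263 + 4·120000 = 489000 μs.

489000 μs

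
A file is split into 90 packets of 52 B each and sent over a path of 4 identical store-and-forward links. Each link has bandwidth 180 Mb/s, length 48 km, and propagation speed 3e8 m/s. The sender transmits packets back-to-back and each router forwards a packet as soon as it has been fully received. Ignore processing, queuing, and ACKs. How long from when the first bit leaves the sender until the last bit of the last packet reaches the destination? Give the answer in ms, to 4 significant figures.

Per-hop transmission t_tx = L/R = 416/180000000 = 0.00231111 ms.
Per-hop propagation t_prop = 48000/300000000 = 0.16 ms.
Pipeline fill: first packet needs 4·t_tx to clear all hops; remaining 89 packets each add one t_tx.
Total = (4+90-1)·t_tx + 4·t_prop = 93·0.00231111 + 4·0.16 = 0.8549 ms.

0.8549 ms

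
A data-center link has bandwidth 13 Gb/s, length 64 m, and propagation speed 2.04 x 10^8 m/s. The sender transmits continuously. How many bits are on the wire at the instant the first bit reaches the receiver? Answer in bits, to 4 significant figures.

4078 bits

Propagation delay = 64 / 204000000 = 3.13725e-07 s.
BDP = R × t_prop = 13000000000 × 3.13725e-07 = 4078.43 bits.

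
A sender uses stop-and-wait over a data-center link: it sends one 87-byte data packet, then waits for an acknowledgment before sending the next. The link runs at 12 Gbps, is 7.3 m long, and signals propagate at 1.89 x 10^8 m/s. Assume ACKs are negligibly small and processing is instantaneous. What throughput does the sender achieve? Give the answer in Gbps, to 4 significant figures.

5.146 Gbps

t_tx = L/R = 696/12000000000 = 5.8e-08 s.
t_prop = 7.3/189000000 = 3.86243e-08 s; RTT = 7.72487e-08 s.
Cycle = t_tx + RTT = 1.35249e-07 s.
Throughput = L / cycle = 696 / 1.35249e-07 = 5.146 Gbps.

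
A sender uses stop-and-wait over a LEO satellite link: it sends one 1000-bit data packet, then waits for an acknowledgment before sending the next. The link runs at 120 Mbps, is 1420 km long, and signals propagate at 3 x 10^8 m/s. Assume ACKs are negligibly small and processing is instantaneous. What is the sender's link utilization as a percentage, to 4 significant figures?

0.08795 %

t_tx = L/R = 1000/120000000 = 8.33333e-06 s.
t_prop = 1420000/300000000 = 0.00473333 s; RTT = 0.00946667 s.
Cycle = t_tx + RTT = 0.009475 s.
Utilization = t_tx / cycle = 8.33333e-06/0.009475 = 0.08795 %.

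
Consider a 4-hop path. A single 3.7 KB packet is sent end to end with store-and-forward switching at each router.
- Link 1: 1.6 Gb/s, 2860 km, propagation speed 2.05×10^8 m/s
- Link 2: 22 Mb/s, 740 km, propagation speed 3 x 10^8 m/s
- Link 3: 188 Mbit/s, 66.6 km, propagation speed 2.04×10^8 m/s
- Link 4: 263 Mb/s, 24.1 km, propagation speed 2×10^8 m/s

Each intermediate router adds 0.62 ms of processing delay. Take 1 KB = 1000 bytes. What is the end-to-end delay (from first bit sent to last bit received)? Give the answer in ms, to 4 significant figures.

20.36 ms

L = 29600 bits.
Transmission delays (L/R per hop): 0.0185, 1.34545, 0.157447, 0.112548 ms; sum = 1.63395 ms.
Propagation delays (d/s per hop): 13.9512, 2.46667, 0.326471, 0.1205 ms; sum = 16.8649 ms.
Processing at 3 router(s): 3 × 0.62 ms = 1.86 ms.
End-to-end = 20.36 ms.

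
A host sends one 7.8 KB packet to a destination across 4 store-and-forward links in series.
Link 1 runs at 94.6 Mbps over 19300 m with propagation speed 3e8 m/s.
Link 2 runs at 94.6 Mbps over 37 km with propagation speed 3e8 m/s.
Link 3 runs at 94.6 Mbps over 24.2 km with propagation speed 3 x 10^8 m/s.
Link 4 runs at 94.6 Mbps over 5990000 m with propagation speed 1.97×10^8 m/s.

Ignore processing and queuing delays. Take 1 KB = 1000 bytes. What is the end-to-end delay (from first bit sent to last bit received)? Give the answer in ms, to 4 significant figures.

L = 62400 bits.
Transmission delay per hop = L/R = 62400/94600000 = 0.659619 ms; 4 hops → 2.63848 ms.
Propagation delays (d/s per hop): 0.0643333, 0.123333, 0.0806667, 30.4061 ms; sum = 30.6744 ms.
End-to-end = 33.31 ms.

33.31 ms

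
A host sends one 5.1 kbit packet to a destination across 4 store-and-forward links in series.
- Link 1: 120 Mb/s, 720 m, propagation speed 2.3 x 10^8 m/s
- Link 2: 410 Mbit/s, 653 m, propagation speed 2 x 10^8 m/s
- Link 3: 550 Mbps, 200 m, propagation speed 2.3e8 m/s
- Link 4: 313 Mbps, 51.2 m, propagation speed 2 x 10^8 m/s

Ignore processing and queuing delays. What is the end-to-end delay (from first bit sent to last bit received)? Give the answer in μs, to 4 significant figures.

88.03 μs

L = 5100 bits.
Transmission delays (L/R per hop): 42.5, 12.439, 9.27273, 16.2939 μs; sum = 80.5057 μs.
Propagation delays (d/s per hop): 3.13043, 3.265, 0.869565, 0.256 μs; sum = 7.521 μs.
End-to-end = 88.03 μs.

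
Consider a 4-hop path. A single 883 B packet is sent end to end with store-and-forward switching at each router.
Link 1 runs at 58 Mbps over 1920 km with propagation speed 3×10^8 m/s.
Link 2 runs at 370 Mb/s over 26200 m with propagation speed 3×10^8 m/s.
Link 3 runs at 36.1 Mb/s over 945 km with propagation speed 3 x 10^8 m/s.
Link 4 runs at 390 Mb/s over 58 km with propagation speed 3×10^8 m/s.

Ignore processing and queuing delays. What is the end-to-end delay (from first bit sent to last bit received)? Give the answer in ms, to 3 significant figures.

L = 883 × 8 = 7064 bits.
Transmission delays (L/R per hop): 0.121793, 0.0190919, 0.195679, 0.0181128 ms; sum = 0.354676 ms.
Propagation delays (d/s per hop): 6.4, 0.0873333, 3.15, 0.193333 ms; sum = 9.83067 ms.
End-to-end = 10.2 ms.

10.2 ms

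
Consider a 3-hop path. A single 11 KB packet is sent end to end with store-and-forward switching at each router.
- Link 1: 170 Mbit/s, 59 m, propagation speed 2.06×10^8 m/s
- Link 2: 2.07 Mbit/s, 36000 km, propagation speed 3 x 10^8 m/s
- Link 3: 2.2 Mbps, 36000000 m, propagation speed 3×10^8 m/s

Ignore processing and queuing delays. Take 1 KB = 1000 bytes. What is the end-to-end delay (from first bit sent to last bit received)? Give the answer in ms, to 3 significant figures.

L = 88000 bits.
Transmission delays (L/R per hop): 0.517647, 42.5121, 40 ms; sum = 83.0297 ms.
Propagation delays (d/s per hop): 0.000286408, 120, 120 ms; sum = 240 ms.
End-to-end = 323 ms.

323 ms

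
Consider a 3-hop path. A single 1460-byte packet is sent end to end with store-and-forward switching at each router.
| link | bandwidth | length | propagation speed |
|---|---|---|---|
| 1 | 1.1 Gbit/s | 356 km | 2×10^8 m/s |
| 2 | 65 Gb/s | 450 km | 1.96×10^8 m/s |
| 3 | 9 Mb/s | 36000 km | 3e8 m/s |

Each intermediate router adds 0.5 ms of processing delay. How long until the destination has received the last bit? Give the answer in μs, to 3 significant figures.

L = 1460 × 8 = 11680 bits.
Transmission delays (L/R per hop): 10.6182, 0.179692, 1297.78 μs; sum = 1308.58 μs.
Propagation delays (d/s per hop): 1780, 2295.92, 120000 μs; sum = 124076 μs.
Processing at 2 router(s): 2 × 0.5 ms = 1000 μs.
End-to-end = 126000 μs.

126000 μs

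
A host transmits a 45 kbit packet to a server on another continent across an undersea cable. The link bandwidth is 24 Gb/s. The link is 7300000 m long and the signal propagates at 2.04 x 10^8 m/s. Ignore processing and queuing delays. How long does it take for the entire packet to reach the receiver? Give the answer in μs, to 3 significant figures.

35800 μs

L = 45000 bits.
Transmission delay = L/R = 45000 / 24000000000 = 1.875 μs.
Propagation delay = d/s = 7300000 m / 204000000 m/s = 35784.3 μs.
Total = 35800 μs.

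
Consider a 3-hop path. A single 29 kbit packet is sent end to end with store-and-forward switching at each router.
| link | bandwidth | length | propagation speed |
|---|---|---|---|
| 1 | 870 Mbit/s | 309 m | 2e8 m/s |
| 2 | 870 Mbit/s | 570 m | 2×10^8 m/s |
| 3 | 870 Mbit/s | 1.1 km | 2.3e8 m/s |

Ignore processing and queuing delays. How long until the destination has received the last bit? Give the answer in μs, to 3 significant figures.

109 μs

L = 29000 bits.
Transmission delay per hop = L/R = 29000/870000000 = 33.3333 μs; 3 hops → 100 μs.
Propagation delays (d/s per hop): 1.545, 2.85, 4.78261 μs; sum = 9.17761 μs.
End-to-end = 109 μs.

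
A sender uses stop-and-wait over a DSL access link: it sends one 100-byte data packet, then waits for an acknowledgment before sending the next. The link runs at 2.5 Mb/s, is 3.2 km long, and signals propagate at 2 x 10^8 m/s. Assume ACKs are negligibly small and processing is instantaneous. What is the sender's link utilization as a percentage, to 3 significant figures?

90.9 %

t_tx = L/R = 800/2500000 = 0.00032 s.
t_prop = 3200/200000000 = 1.6e-05 s; RTT = 3.2e-05 s.
Cycle = t_tx + RTT = 0.000352 s.
Utilization = t_tx / cycle = 0.00032/0.000352 = 90.9 %.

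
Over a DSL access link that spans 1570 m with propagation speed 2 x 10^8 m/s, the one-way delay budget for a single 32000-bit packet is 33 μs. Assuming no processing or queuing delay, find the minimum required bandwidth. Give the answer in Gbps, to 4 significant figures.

1.272 Gbps

Propagation delay = 1570 / 200000000 = 7.85 μs.
Transmission budget = 33 − 7.85 = 25.15 μs.
R ≥ L / t_tx = 32000 bits / 2.515e-05 s = 1.272 Gbps.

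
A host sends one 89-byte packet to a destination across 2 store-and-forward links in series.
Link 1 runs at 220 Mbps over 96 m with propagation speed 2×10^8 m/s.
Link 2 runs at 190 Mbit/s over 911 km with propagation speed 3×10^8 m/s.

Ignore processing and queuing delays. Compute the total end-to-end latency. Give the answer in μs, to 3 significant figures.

3040 μs

L = 89 × 8 = 712 bits.
Transmission delays (L/R per hop): 3.23636, 3.74737 μs; sum = 6.98373 μs.
Propagation delays (d/s per hop): 0.48, 3036.67 μs; sum = 3037.15 μs.
End-to-end = 3040 μs.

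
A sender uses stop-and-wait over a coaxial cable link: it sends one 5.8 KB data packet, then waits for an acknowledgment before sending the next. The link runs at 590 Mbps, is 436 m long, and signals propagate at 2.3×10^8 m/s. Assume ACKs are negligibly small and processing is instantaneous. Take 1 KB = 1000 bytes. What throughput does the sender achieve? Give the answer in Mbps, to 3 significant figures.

563 Mbps

t_tx = L/R = 46400/590000000 = 7.86441e-05 s.
t_prop = 436/2.3e+08 = 1.89565e-06 s; RTT = 3.7913e-06 s.
Cycle = t_tx + RTT = 8.24354e-05 s.
Throughput = L / cycle = 46400 / 8.24354e-05 = 563 Mbps.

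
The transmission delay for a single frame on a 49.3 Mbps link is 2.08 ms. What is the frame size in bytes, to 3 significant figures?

L = R × t_tx = 49300000 b/s × 0.00208 s = 102544 bits.
In bytes: 102544 / 8 = 12800 bytes.

12800 bytes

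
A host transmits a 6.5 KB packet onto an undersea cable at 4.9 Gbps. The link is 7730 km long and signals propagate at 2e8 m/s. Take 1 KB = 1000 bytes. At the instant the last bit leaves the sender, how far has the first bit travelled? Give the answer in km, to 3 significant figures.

2.12 km

t_tx = L/R = 52000/4900000000 = 1.06122e-05 s.
Distance = s × t_tx = 200000000 × 1.06122e-05 = 2.12 km.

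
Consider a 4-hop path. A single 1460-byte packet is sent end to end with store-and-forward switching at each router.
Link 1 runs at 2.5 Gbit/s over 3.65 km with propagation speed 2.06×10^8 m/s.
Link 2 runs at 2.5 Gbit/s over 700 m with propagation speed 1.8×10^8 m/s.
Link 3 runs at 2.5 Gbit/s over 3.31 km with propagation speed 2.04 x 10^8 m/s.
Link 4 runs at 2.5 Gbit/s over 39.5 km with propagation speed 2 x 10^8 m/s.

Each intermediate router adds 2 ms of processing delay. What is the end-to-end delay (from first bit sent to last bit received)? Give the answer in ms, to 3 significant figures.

L = 1460 × 8 = 11680 bits.
Transmission delay per hop = L/R = 11680/2500000000 = 0.004672 ms; 4 hops → 0.018688 ms.
Propagation delays (d/s per hop): 0.0177184, 0.00388889, 0.0162255, 0.1975 ms; sum = 0.235333 ms.
Processing at 3 router(s): 3 × 2 ms = 6 ms.
End-to-end = 6.25 ms.

6.25 ms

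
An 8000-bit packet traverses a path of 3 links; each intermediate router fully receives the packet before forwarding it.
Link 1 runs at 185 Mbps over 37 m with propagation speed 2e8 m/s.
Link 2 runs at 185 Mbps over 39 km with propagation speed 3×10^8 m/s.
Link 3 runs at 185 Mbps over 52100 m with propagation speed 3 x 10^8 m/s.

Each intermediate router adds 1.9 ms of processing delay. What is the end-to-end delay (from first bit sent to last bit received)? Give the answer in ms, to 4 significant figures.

Transmission delay per hop = L/R = 8000/185000000 = 0.0432432 ms; 3 hops → 0.12973 ms.
Propagation delays (d/s per hop): 0.000185, 0.13, 0.173667 ms; sum = 0.303852 ms.
Processing at 2 router(s): 2 × 1.9 ms = 3.8 ms.
End-to-end = 4.234 ms.

4.234 ms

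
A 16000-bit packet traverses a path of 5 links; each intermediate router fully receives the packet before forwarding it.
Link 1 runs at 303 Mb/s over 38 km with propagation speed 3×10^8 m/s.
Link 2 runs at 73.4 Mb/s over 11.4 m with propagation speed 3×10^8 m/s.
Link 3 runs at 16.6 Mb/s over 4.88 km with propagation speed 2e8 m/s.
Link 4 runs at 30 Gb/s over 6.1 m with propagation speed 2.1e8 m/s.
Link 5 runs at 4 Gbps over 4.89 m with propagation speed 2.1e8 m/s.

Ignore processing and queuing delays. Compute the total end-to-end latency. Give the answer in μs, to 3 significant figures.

1390 μs

Transmission delays (L/R per hop): 52.8053, 217.984, 963.855, 0.533333, 4 μs; sum = 1239.18 μs.
Propagation delays (d/s per hop): 126.667, 0.038, 24.4, 0.0290476, 0.0232857 μs; sum = 151.157 μs.
End-to-end = 1390 μs.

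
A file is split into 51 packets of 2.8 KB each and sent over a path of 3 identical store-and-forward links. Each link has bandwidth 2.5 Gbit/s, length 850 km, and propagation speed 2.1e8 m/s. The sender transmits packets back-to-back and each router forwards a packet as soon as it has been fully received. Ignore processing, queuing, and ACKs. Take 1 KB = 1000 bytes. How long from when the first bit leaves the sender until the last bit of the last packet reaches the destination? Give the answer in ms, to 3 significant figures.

12.6 ms

Per-hop transmission t_tx = L/R = 22400/2500000000 = 0.00896 ms.
Per-hop propagation t_prop = 850000/210000000 = 4.04762 ms.
Pipeline fill: first packet needs 3·t_tx to clear all hops; remaining 50 packets each add one t_tx.
Total = (3+51-1)·t_tx + 3·t_prop = 53·0.00896 + 3·4.04762 = 12.6 ms.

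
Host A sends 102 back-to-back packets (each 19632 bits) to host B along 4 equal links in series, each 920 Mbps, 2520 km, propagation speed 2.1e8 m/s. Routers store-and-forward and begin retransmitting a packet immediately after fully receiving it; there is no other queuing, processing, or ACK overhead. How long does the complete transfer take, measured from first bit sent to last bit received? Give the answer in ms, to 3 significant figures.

50.2 ms

Per-hop transmission t_tx = L/R = 19632/920000000 = 0.0213391 ms.
Per-hop propagation t_prop = 2520000/210000000 = 12 ms.
Pipeline fill: first packet needs 4·t_tx to clear all hops; remaining 101 packets each add one t_tx.
Total = (4+102-1)·t_tx + 4·t_prop = 105·0.0213391 + 4·12 = 50.2 ms.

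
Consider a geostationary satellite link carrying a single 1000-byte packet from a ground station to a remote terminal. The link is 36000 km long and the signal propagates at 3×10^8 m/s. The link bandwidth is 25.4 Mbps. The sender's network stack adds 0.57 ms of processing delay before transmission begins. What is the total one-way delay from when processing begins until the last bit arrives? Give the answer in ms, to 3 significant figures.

121 ms

L = 1000 × 8 = 8000 bits.
Transmission delay = L/R = 8000 / 25400000 = 0.314961 ms.
Propagation delay = d/s = 36000000 m / 300000000 m/s = 120 ms.
Plus processing delay 0.57 ms = 0.57 ms.
Total = 121 ms.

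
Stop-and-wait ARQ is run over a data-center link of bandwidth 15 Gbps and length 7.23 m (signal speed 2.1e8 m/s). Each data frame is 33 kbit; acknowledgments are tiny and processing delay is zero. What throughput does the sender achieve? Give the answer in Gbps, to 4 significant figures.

14.54 Gbps

t_tx = L/R = 33000/15000000000 = 2.2e-06 s.
t_prop = 7.23/210000000 = 3.44286e-08 s; RTT = 6.88571e-08 s.
Cycle = t_tx + RTT = 2.26886e-06 s.
Throughput = L / cycle = 33000 / 2.26886e-06 = 14.54 Gbps.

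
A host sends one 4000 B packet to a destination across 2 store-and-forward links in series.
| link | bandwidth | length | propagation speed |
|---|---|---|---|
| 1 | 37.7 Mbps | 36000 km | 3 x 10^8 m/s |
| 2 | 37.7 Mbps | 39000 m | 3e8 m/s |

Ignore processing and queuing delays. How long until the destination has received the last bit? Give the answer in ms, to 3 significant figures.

L = 4000 × 8 = 32000 bits.
Transmission delay per hop = L/R = 32000/37700000 = 0.848806 ms; 2 hops → 1.69761 ms.
Propagation delays (d/s per hop): 120, 0.13 ms; sum = 120.13 ms.
End-to-end = 122 ms.

122 ms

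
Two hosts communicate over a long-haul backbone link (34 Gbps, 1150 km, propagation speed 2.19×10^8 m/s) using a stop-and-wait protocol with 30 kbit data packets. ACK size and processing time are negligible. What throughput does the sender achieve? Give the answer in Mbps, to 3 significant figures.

t_tx = L/R = 30000/34000000000 = 8.82353e-07 s.
t_prop = 1150000/219000000 = 0.00525114 s; RTT = 0.0105023 s.
Cycle = t_tx + RTT = 0.0105032 s.
Throughput = L / cycle = 30000 / 0.0105032 = 2.86 Mbps.

2.86 Mbps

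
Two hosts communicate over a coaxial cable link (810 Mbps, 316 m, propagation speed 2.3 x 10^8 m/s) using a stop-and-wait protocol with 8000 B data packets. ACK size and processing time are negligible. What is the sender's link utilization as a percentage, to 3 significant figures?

t_tx = L/R = 64000/810000000 = 7.90123e-05 s.
t_prop = 316/2.3e+08 = 1.37391e-06 s; RTT = 2.74783e-06 s.
Cycle = t_tx + RTT = 8.17602e-05 s.
Utilization = t_tx / cycle = 7.90123e-05/8.17602e-05 = 96.6 %.

96.6 %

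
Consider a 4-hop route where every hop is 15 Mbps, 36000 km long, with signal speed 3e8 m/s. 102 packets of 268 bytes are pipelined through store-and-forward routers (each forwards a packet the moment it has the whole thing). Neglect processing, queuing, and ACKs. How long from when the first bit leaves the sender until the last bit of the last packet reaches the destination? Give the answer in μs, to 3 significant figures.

Per-hop transmission t_tx = L/R = 2144/15000000 = 142.933 μs.
Per-hop propagation t_prop = 36000000/300000000 = 120000 μs.
Pipeline fill: first packet needs 4·t_tx to clear all hops; remaining 101 packets each add one t_tx.
Total = (4+102-1)·t_tx + 4·t_prop = 105·142.933 + 4·120000 = 495000 μs.

495000 μs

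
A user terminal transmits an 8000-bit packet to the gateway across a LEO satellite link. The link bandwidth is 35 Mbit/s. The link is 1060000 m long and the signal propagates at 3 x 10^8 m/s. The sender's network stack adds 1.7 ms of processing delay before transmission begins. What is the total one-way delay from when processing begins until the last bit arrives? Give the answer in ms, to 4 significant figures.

Transmission delay = L/R = 8000 / 35000000 = 0.228571 ms.
Propagation delay = d/s = 1060000 m / 300000000 m/s = 3.53333 ms.
Plus processing delay 1.7 ms = 1.7 ms.
Total = 5.462 ms.

5.462 ms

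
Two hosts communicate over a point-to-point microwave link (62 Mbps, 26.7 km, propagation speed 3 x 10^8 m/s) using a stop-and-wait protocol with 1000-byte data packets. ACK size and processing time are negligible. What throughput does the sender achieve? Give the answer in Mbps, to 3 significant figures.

t_tx = L/R = 8000/62000000 = 0.000129032 s.
t_prop = 26700/300000000 = 8.9e-05 s; RTT = 0.000178 s.
Cycle = t_tx + RTT = 0.000307032 s.
Throughput = L / cycle = 8000 / 0.000307032 = 26.1 Mbps.

26.1 Mbps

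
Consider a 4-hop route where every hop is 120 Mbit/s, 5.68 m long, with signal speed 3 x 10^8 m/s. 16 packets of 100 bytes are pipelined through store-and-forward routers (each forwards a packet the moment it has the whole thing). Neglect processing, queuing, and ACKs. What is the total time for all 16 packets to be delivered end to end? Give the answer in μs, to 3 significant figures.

Per-hop transmission t_tx = L/R = 800/120000000 = 6.66667 μs.
Per-hop propagation t_prop = 5.68/300000000 = 0.0189333 μs.
Pipeline fill: first packet needs 4·t_tx to clear all hops; remaining 15 packets each add one t_tx.
Total = (4+16-1)·t_tx + 4·t_prop = 19·6.66667 + 4·0.0189333 = 127 μs.

127 μs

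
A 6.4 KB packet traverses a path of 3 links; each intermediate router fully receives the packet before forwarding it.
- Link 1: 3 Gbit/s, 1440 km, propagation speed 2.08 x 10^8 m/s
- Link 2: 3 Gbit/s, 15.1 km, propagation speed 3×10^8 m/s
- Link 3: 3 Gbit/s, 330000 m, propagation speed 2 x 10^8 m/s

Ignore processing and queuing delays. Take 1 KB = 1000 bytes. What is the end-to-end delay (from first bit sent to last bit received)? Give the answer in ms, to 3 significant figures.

8.67 ms

L = 51200 bits.
Transmission delay per hop = L/R = 51200/3000000000 = 0.0170667 ms; 3 hops → 0.0512 ms.
Propagation delays (d/s per hop): 6.92308, 0.0503333, 1.65 ms; sum = 8.62341 ms.
End-to-end = 8.67 ms.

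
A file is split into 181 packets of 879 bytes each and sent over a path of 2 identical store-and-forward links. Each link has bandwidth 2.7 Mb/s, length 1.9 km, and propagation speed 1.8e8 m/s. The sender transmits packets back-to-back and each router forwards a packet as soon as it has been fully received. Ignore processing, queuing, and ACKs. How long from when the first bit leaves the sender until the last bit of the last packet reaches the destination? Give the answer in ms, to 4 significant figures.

Per-hop transmission t_tx = L/R = 7032/2700000 = 2.60444 ms.
Per-hop propagation t_prop = 1900/180000000 = 0.0105556 ms.
Pipeline fill: first packet needs 2·t_tx to clear all hops; remaining 180 packets each add one t_tx.
Total = (2+181-1)·t_tx + 2·t_prop = 182·2.60444 + 2·0.0105556 = 474.0 ms.

474.0 ms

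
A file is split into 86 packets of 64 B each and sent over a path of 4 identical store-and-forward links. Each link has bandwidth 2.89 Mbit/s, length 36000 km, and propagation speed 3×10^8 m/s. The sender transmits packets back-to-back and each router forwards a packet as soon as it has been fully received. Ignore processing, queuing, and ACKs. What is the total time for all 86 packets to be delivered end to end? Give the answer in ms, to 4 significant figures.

Per-hop transmission t_tx = L/R = 512/2890000 = 0.177163 ms.
Per-hop propagation t_prop = 36000000/300000000 = 120 ms.
Pipeline fill: first packet needs 4·t_tx to clear all hops; remaining 85 packets each add one t_tx.
Total = (4+86-1)·t_tx + 4·t_prop = 89·0.177163 + 4·120 = 495.8 ms.

495.8 ms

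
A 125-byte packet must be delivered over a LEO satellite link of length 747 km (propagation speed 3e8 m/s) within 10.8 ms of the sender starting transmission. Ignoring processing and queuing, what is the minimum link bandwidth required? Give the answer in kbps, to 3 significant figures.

L = 1000 bits.
Propagation delay = 747000 / 300000000 = 2.49 ms.
Transmission budget = 10.8 − 2.49 = 8.31 ms.
R ≥ L / t_tx = 1000 bits / 0.00831 s = 120 kbps.

120 kbps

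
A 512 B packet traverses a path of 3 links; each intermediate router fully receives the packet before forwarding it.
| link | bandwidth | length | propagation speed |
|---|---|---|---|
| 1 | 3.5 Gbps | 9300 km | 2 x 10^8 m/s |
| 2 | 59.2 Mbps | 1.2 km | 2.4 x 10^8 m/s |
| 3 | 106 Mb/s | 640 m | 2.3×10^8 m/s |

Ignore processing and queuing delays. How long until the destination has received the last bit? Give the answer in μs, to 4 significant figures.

L = 512 × 8 = 4096 bits.
Transmission delays (L/R per hop): 1.17029, 69.1892, 38.6415 μs; sum = 109.001 μs.
Propagation delays (d/s per hop): 46500, 5, 2.78261 μs; sum = 46507.8 μs.
End-to-end = 46620 μs.

46620 μs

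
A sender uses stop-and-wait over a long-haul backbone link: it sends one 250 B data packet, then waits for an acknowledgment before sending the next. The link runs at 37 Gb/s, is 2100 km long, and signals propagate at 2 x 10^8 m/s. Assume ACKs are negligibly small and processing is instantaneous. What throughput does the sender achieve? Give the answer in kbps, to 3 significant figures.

t_tx = L/R = 2000/37000000000 = 5.40541e-08 s.
t_prop = 2100000/200000000 = 0.0105 s; RTT = 0.021 s.
Cycle = t_tx + RTT = 0.0210001 s.
Throughput = L / cycle = 2000 / 0.0210001 = 95.2 kbps.

95.2 kbps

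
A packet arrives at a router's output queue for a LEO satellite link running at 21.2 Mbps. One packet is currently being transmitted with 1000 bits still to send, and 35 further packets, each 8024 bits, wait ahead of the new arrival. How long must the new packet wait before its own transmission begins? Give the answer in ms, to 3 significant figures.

13.3 ms

Each queued packet: L/R = 8024/21200000 = 0.378491 ms.
35 queued → 13.2472 ms.
Plus remaining 1000 bits of current packet: 0.0471698 ms.
Queuing delay = 13.3 ms.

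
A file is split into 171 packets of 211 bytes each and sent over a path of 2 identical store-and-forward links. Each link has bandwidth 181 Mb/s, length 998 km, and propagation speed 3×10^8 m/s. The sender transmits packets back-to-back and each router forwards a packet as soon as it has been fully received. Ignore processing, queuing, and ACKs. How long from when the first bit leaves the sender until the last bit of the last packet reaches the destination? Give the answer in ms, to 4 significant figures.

Per-hop transmission t_tx = L/R = 1688/181000000 = 0.00932597 ms.
Per-hop propagation t_prop = 998000/300000000 = 3.32667 ms.
Pipeline fill: first packet needs 2·t_tx to clear all hops; remaining 170 packets each add one t_tx.
Total = (2+171-1)·t_tx + 2·t_prop = 172·0.00932597 + 2·3.32667 = 8.257 ms.

8.257 ms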